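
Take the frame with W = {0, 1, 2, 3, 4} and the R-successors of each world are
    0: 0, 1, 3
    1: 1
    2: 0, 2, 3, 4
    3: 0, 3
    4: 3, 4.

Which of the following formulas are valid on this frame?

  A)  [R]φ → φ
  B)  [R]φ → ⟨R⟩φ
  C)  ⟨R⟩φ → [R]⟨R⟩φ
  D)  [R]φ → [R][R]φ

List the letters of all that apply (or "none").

A, B

R is reflexive: each world relates to itself.
R is not transitive: 2 R 0 and 0 R 1 but not 2 R 1.
R is not euclidean: 0 R 1 and 0 R 0 but not 1 R 0.
R is serial: every world has an R-successor.
(A) [R]φ → φ is axiom T, which corresponds to reflexivity. R is reflexive — valid.
(B) [R]φ → ⟨R⟩φ (axiom D) characterises the serial frames. R is serial — valid.
(C) ⟨R⟩φ → [R]⟨R⟩φ is axiom 5, which corresponds to the euclidean property. R is not euclidean — not valid.
(D) [R]φ → [R][R]φ is axiom 4, which corresponds to transitivity. R is not transitive — not valid.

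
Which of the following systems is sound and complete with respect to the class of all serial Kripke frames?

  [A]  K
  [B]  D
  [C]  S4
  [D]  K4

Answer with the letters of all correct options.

(A) K is determined by the class of arbitrary frames.
(B) D is determined by exactly this class.
(C) S4 is determined by the class of reflexive and transitive frames.
(D) K4 is determined by the class of transitive frames.

B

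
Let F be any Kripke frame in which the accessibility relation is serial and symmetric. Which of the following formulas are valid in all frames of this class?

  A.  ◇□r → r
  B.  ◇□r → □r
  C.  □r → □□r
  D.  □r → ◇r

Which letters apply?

(A) ◇□r → r (the dual of axiom B) characterises the symmetric frames. Every such R is symmetric — valid.
(B) ◇□r → □r (the dual of axiom 5) characterises the euclidean frames. Such an R need not be euclidean — not valid.
(C) □r → □□r is axiom 4; it is valid on a frame exactly when R is transitive. Such an R need not be transitive, so not valid.
(D) axiom D: valid iff R is serial. Every such R is serial — valid.

A, D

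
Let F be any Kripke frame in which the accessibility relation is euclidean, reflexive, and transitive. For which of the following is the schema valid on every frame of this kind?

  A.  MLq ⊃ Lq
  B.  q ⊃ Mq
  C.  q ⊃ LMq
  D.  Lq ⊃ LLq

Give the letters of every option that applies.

A relation that is euclidean, reflexive, and transitive is also serial and symmetric.
(A) MLq ⊃ Lq is the dual of axiom 5; it is valid on a frame exactly when R is euclidean. Every such R is euclidean, so valid.
(B) q ⊃ Mq (the dual of axiom T) characterises the reflexive frames. Every such R is reflexive — valid.
(C) q ⊃ LMq is axiom B, which corresponds to symmetry. Every such R is symmetric — valid.
(D) Lq ⊃ LLq is axiom 4; it is valid on a frame exactly when R is transitive. Every such R is transitive, so valid.

A, B, C, D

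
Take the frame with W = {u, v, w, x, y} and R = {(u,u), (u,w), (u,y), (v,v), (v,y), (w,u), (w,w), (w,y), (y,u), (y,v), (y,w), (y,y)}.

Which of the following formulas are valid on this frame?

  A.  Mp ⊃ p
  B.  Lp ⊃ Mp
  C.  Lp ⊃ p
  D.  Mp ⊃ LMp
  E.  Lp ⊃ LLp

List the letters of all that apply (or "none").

R is not reflexive: not x R x.
R is not transitive: u R y and y R v but not u R v.
R is not euclidean: y R u and y R v but not u R v.
R is not serial: x has no R-successor.
R is not a subset of the identity: u R w with u ≠ w.
(A) Mp ⊃ p is the converse of T; it holds exactly when R ⊆ identity. Here R ⊄ identity — not valid.
(B) axiom D: valid iff R is serial. R is not serial — not valid.
(C) Lp ⊃ p is axiom T; it is valid on a frame exactly when R is reflexive. R is not reflexive, so not valid.
(D) Mp ⊃ LMp is axiom 5, which corresponds to the euclidean property. R is not euclidean — not valid.
(E) axiom 4: valid iff R is transitive. R is not transitive — not valid.

none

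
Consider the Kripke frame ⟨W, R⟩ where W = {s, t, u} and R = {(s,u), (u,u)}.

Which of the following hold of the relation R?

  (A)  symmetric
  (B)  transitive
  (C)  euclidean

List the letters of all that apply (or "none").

B, C

(A) not symmetric: s R u but not u R s.
(B) transitive: R is closed under composition.
(C) euclidean: any two R-successors of the same world are R-related.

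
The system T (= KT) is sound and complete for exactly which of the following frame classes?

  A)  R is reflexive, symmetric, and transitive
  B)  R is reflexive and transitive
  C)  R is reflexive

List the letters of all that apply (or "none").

C

(A) this class determines S5, not T (= KT).
(B) this class determines S4, not T (= KT).
(C) T (= KT) is sound and complete for exactly this class.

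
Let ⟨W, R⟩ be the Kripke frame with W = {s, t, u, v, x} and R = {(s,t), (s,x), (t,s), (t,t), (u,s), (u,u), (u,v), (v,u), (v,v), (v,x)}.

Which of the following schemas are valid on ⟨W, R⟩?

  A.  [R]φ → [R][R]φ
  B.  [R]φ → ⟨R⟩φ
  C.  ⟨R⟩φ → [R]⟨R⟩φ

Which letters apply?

R is not transitive: s R t and t R s but not s R s.
R is not euclidean: s R t and s R x but not t R x.
R is not serial: x has no R-successor.
(A) [R]φ → [R][R]φ is axiom 4, which corresponds to transitivity. R is not transitive — not valid.
(B) [R]φ → ⟨R⟩φ is axiom D, which corresponds to seriality. R is not serial — not valid.
(C) ⟨R⟩φ → [R]⟨R⟩φ is axiom 5; it is valid on a frame exactly when R is euclidean. R is not euclidean, so not valid.

none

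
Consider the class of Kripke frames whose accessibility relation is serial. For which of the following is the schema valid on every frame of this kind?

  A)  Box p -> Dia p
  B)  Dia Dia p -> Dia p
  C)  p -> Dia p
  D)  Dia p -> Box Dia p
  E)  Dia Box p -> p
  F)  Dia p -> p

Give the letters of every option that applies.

(A) Box p -> Dia p is axiom D, which corresponds to seriality. Every such R is serial — valid.
(B) Dia Dia p -> Dia p (the dual of axiom 4) characterises the transitive frames. Such an R need not be transitive — not valid.
(C) the dual of axiom T: valid iff R is reflexive. Such an R need not be reflexive — not valid.
(D) Dia p -> Box Dia p is axiom 5, which corresponds to the euclidean property. Such an R need not be euclidean — not valid.
(E) Dia Box p -> p is the dual of axiom B, which corresponds to symmetry. Such an R need not be symmetric — not valid.
(F) Dia p -> p (the converse of T) corresponds to R being a subset of the identity. Such an R need not be a subset of the identity, so not valid.

A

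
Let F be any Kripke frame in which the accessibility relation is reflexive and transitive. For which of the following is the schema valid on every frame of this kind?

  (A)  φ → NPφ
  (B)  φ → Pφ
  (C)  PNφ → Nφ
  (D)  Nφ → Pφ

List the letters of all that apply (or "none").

Reflexive relations are serial.
(A) φ → NPφ (axiom B) characterises the symmetric frames. Such an R need not be symmetric — not valid.
(B) the dual of axiom T: valid iff R is reflexive. Every such R is reflexive — valid.
(C) PNφ → Nφ is the dual of axiom 5; it is valid on a frame exactly when R is euclidean. Such an R need not be euclidean, so not valid.
(D) Nφ → Pφ (axiom D) characterises the serial frames. Every such R is serial — valid.

B, D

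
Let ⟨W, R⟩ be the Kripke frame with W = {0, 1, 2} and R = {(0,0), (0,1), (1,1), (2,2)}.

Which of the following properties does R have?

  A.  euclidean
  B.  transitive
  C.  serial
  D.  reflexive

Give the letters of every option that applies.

(A) not euclidean: 0 R 1 and 0 R 0 but not 1 R 0.
(B) transitive: R is closed under composition.
(C) serial: every world has an R-successor.
(D) reflexive: each world relates to itself.

B, C, D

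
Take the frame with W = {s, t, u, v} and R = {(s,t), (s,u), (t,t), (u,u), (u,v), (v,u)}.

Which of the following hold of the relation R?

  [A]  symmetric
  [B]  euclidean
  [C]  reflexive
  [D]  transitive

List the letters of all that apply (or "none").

(A) not symmetric: s R t but not t R s.
(B) not euclidean: s R t and s R u but not t R u.
(C) not reflexive: not s R s.
(D) not transitive: s R u and u R v but not s R v.

none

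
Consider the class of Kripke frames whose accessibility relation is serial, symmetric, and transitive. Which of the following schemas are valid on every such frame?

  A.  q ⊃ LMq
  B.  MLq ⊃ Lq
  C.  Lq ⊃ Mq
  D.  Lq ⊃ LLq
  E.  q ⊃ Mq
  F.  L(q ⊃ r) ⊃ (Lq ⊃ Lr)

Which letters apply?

A serial symmetric transitive relation is reflexive (take any v with uRv; symmetry gives vRu and transitivity gives uRu), hence an equivalence relation.
(A) axiom B: valid iff R is symmetric. Every such R is symmetric — valid.
(B) the dual of axiom 5: valid iff R is euclidean. Every such R is euclidean — valid.
(C) Lq ⊃ Mq is axiom D; it is valid on a frame exactly when R is serial. Every such R is serial, so valid.
(D) axiom 4: valid iff R is transitive. Every such R is transitive — valid.
(E) q ⊃ Mq is the dual of axiom T; it is valid on a frame exactly when R is reflexive. Every such R is reflexive, so valid.
(F) L(q ⊃ r) ⊃ (Lq ⊃ Lr) is the K axiom; it holds on all frames — valid.

A, B, C, D, E, F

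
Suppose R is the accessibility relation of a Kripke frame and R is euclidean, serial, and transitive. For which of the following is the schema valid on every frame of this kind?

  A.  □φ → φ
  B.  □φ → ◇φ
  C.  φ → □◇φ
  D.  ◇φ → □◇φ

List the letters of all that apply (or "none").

(A) □φ → φ (axiom T) characterises the reflexive frames. Such an R need not be reflexive — not valid.
(B) □φ → ◇φ is axiom D; it is valid on a frame exactly when R is serial. Every such R is serial, so valid.
(C) φ → □◇φ is axiom B, which corresponds to symmetry. Such an R need not be symmetric — not valid.
(D) ◇φ → □◇φ (axiom 5) characterises the euclidean frames. Every such R is euclidean — valid.

B, D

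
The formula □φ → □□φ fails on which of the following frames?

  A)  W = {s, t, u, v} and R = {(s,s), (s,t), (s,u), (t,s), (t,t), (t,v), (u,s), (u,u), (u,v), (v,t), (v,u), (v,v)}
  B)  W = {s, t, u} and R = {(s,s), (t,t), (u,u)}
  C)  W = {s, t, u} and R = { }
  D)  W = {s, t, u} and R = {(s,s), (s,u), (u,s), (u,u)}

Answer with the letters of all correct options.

The schema □φ → □□φ is axiom 4; it is valid on a frame iff R is transitive.
(A) R is not transitive (s R t and t R v but not s R v), so the schema fails here.
(B) R is transitive (R is closed under composition), so the schema is valid here.
(C) R is transitive (R is closed under composition), so the schema is valid here.
(D) R is transitive (R is closed under composition), so the schema is valid here.

A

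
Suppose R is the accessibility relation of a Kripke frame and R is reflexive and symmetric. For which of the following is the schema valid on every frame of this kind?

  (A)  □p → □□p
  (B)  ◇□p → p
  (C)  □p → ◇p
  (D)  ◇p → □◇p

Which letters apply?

B, C

Reflexive relations are serial.
(A) □p → □□p is axiom 4; it is valid on a frame exactly when R is transitive. Such an R need not be transitive, so not valid.
(B) ◇□p → p is the dual of axiom B; it is valid on a frame exactly when R is symmetric. Every such R is symmetric, so valid.
(C) □p → ◇p is axiom D, which corresponds to seriality. Every such R is serial — valid.
(D) axiom 5: valid iff R is euclidean. Such an R need not be euclidean — not valid.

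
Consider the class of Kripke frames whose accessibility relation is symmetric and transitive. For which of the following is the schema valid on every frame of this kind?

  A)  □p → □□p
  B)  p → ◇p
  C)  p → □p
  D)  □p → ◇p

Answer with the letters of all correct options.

A

A symmetric transitive relation is euclidean (uRv and uRw give vRu by symmetry, then vRw by transitivity).
(A) □p → □□p is axiom 4; it is valid on a frame exactly when R is transitive. Every such R is transitive, so valid.
(B) p → ◇p is the dual of axiom T, which corresponds to reflexivity. Such an R need not be reflexive — not valid.
(C) p → □p (equivalent to ◇p→p) corresponds to R being a subset of the identity. Such an R need not be a subset of the identity, so not valid.
(D) axiom D: valid iff R is serial. Such an R need not be serial — not valid.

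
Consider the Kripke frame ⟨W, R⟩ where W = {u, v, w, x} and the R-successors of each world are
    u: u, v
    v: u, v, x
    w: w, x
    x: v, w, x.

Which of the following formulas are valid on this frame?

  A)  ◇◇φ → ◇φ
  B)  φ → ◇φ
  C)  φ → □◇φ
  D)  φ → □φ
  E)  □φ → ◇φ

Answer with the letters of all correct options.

B, C, E

R is reflexive: each world relates to itself.
R is symmetric: every R-edge is matched by its reverse.
R is not transitive: u R v and v R x but not u R x.
R is serial: every world has an R-successor.
R is not a subset of the identity: u R v with u ≠ v.
(A) ◇◇φ → ◇φ (the dual of axiom 4) characterises the transitive frames. R is not transitive — not valid.
(B) the dual of axiom T: valid iff R is reflexive. R is reflexive — valid.
(C) φ → □◇φ (axiom B) characterises the symmetric frames. R is symmetric — valid.
(D) φ → □φ is equivalent to ◇p→p; it holds exactly when R ⊆ identity. Here R ⊄ identity — not valid.
(E) □φ → ◇φ is axiom D; it is valid on a frame exactly when R is serial. R is serial, so valid.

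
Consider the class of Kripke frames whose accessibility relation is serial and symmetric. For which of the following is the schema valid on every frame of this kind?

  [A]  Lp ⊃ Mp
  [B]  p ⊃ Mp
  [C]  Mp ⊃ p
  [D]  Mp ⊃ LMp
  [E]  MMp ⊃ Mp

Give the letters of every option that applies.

(A) Lp ⊃ Mp (axiom D) characterises the serial frames. Every such R is serial — valid.
(B) p ⊃ Mp is the dual of axiom T; it is valid on a frame exactly when R is reflexive. Such an R need not be reflexive, so not valid.
(C) Mp ⊃ p is the converse of T; it holds exactly when R ⊆ identity. Such an R need not be a subset of the identity — not valid.
(D) Mp ⊃ LMp is axiom 5, which corresponds to the euclidean property. Such an R need not be euclidean — not valid.
(E) MMp ⊃ Mp is the dual of axiom 4, which corresponds to transitivity. Such an R need not be transitive — not valid.

A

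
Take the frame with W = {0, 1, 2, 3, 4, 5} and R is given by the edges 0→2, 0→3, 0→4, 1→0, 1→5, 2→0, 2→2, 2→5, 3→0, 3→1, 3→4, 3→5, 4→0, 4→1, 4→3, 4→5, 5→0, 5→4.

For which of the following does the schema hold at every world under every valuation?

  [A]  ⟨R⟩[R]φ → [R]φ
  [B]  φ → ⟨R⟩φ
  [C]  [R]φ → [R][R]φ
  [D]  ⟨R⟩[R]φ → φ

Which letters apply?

none

R is not reflexive: not 0 R 0.
R is not symmetric: 1 R 0 but not 0 R 1.
R is not transitive: 0 R 2 and 2 R 0 but not 0 R 0.
R is not euclidean: 0 R 2 and 0 R 3 but not 2 R 3.
(A) ⟨R⟩[R]φ → [R]φ is the dual of axiom 5; it is valid on a frame exactly when R is euclidean. R is not euclidean, so not valid.
(B) the dual of axiom T: valid iff R is reflexive. R is not reflexive — not valid.
(C) [R]φ → [R][R]φ is axiom 4; it is valid on a frame exactly when R is transitive. R is not transitive, so not valid.
(D) ⟨R⟩[R]φ → φ is the dual of axiom B; it is valid on a frame exactly when R is symmetric. R is not symmetric, so not valid.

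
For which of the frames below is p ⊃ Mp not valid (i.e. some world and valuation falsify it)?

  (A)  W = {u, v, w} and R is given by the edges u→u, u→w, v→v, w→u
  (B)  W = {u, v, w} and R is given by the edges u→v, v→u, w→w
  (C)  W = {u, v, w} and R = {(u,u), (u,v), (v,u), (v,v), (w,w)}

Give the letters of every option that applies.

A, B

The schema p ⊃ Mp is the dual of axiom T; it is valid on a frame iff R is reflexive.
(A) R is not reflexive (not w R w), so the schema fails here.
(B) R is not reflexive (not u R u), so the schema fails here.
(C) R is reflexive (each world relates to itself), so the schema is valid here.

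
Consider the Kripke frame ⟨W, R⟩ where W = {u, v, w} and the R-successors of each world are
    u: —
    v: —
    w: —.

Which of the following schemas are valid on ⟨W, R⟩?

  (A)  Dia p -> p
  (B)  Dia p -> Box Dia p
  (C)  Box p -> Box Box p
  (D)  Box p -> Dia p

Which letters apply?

R is transitive: R is closed under composition.
R is euclidean: any two R-successors of the same world are R-related.
R is not serial: u has no R-successor.
R is a subset of the identity: every R-edge is a self-loop.
(A) Dia p -> p (the converse of T) corresponds to R being a subset of the identity. Here R ⊆ identity, so valid.
(B) Dia p -> Box Dia p is axiom 5, which corresponds to the euclidean property. R is euclidean — valid.
(C) axiom 4: valid iff R is transitive. R is transitive — valid.
(D) Box p -> Dia p is axiom D, which corresponds to seriality. R is not serial — not valid.

A, B, C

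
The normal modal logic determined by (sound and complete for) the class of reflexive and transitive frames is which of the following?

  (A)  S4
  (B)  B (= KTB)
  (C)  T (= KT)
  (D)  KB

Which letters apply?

(A) S4 is determined by exactly this class.
(B) B (= KTB) is determined by the class of reflexive and symmetric frames.
(C) T (= KT) is determined by the class of reflexive frames.
(D) KB is determined by the class of symmetric frames.

A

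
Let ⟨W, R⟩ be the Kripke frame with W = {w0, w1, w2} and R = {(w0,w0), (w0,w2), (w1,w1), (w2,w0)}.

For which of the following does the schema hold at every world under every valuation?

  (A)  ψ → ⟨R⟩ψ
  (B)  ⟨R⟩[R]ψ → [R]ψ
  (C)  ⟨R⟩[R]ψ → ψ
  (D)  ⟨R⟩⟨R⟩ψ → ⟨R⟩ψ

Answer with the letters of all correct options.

C

R is not reflexive: not w2 R w2.
R is symmetric: every R-edge is matched by its reverse.
R is not transitive: w2 R w0 and w0 R w2 but not w2 R w2.
R is not euclidean: w0 R w2 and w0 R w2 but not w2 R w2.
(A) ψ → ⟨R⟩ψ is the dual of axiom T, which corresponds to reflexivity. R is not reflexive — not valid.
(B) the dual of axiom 5: valid iff R is euclidean. R is not euclidean — not valid.
(C) ⟨R⟩[R]ψ → ψ (the dual of axiom B) characterises the symmetric frames. R is symmetric — valid.
(D) ⟨R⟩⟨R⟩ψ → ⟨R⟩ψ is the dual of axiom 4; it is valid on a frame exactly when R is transitive. R is not transitive, so not valid.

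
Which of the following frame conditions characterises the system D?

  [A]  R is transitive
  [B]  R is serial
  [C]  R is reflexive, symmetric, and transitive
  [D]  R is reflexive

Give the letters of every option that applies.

(A) this class determines K4, not D.
(B) D is sound and complete for exactly this class.
(C) this class determines S5, not D.
(D) this class determines T (= KT), not D.

B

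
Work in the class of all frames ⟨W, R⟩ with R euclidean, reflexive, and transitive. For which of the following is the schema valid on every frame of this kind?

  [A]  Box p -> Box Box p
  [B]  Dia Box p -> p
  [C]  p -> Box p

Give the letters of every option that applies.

A, B

A relation that is euclidean, reflexive, and transitive is also serial and symmetric.
(A) Box p -> Box Box p (axiom 4) characterises the transitive frames. Every such R is transitive — valid.
(B) Dia Box p -> p is the dual of axiom B; it is valid on a frame exactly when R is symmetric. Every such R is symmetric, so valid.
(C) p -> Box p is valid only on frames where every R-edge is a self-loop. Such an R need not be a subset of the identity — not valid.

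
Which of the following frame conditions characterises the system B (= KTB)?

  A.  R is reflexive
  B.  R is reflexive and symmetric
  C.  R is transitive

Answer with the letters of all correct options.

(A) this class determines T (= KT), not B (= KTB).
(B) B (= KTB) is sound and complete for exactly this class.
(C) this class determines K4, not B (= KTB).

B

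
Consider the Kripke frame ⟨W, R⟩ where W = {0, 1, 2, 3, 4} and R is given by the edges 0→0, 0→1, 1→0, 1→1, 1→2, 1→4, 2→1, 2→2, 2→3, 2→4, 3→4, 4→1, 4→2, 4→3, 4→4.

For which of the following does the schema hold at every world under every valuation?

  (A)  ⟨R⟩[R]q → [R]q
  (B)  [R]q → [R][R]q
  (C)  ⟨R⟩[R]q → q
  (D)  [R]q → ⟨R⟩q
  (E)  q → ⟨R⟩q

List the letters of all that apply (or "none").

D

R is not reflexive: not 3 R 3.
R is not symmetric: 2 R 3 but not 3 R 2.
R is not transitive: 0 R 1 and 1 R 2 but not 0 R 2.
R is not euclidean: 1 R 0 and 1 R 2 but not 0 R 2.
R is serial: every world has an R-successor.
(A) ⟨R⟩[R]q → [R]q is the dual of axiom 5, which corresponds to the euclidean property. R is not euclidean — not valid.
(B) [R]q → [R][R]q is axiom 4; it is valid on a frame exactly when R is transitive. R is not transitive, so not valid.
(C) ⟨R⟩[R]q → q is the dual of axiom B; it is valid on a frame exactly when R is symmetric. R is not symmetric, so not valid.
(D) [R]q → ⟨R⟩q is axiom D, which corresponds to seriality. R is serial — valid.
(E) the dual of axiom T: valid iff R is reflexive. R is not reflexive — not valid.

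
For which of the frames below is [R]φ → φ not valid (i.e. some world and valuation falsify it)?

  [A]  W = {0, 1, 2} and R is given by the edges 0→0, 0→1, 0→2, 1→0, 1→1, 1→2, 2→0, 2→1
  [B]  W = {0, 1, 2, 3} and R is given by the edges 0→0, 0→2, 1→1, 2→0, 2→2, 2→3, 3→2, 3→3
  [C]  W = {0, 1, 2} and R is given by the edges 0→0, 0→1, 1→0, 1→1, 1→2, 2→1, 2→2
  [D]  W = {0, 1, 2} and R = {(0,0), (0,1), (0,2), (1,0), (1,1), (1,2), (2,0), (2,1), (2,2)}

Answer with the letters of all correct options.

The schema [R]φ → φ is axiom T; it is valid on a frame iff R is reflexive.
(A) R is not reflexive (not 2 R 2), so the schema fails here.
(B) R is reflexive (each world relates to itself), so the schema is valid here.
(C) R is reflexive (each world relates to itself), so the schema is valid here.
(D) R is reflexive (each world relates to itself), so the schema is valid here.

A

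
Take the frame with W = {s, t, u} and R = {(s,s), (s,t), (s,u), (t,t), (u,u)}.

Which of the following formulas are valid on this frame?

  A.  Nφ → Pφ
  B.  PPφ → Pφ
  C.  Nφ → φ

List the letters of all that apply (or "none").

A, B, C

R is reflexive: each world relates to itself.
R is transitive: R is closed under composition.
R is serial: every world has an R-successor.
(A) Nφ → Pφ (axiom D) characterises the serial frames. R is serial — valid.
(B) PPφ → Pφ is the dual of axiom 4, which corresponds to transitivity. R is transitive — valid.
(C) axiom T: valid iff R is reflexive. R is reflexive — valid.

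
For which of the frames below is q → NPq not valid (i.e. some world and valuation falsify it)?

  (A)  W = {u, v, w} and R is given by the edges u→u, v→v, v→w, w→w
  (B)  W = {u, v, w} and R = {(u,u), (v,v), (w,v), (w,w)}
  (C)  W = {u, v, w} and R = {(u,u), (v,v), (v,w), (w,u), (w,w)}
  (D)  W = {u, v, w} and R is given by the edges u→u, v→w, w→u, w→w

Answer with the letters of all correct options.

A, B, C, D

The schema q → NPq is axiom B; it is valid on a frame iff R is symmetric.
(A) R is not symmetric (v R w but not w R v), so the schema fails here.
(B) R is not symmetric (w R v but not v R w), so the schema fails here.
(C) R is not symmetric (v R w but not w R v), so the schema fails here.
(D) R is not symmetric (v R w but not w R v), so the schema fails here.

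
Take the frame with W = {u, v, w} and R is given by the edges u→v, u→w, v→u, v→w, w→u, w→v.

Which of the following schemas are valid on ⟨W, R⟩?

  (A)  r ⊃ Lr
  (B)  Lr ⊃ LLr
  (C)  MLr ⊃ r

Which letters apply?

C

R is symmetric: every R-edge is matched by its reverse.
R is not transitive: u R v and v R u but not u R u.
R is not a subset of the identity: u R v with u ≠ v.
(A) r ⊃ Lr (equivalent to ◇p→p) corresponds to R being a subset of the identity. Here R ⊄ identity, so not valid.
(B) Lr ⊃ LLr (axiom 4) characterises the transitive frames. R is not transitive — not valid.
(C) MLr ⊃ r (the dual of axiom B) characterises the symmetric frames. R is symmetric — valid.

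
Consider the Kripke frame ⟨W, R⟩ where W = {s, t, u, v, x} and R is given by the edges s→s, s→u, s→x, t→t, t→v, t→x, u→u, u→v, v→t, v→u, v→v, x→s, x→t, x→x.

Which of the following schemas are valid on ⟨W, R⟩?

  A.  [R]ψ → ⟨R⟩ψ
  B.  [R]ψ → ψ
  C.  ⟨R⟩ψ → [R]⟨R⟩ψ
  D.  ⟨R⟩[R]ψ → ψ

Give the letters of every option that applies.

R is reflexive: each world relates to itself.
R is not symmetric: s R u but not u R s.
R is not euclidean: s R u and s R s but not u R s.
R is serial: every world has an R-successor.
(A) [R]ψ → ⟨R⟩ψ (axiom D) characterises the serial frames. R is serial — valid.
(B) [R]ψ → ψ (axiom T) characterises the reflexive frames. R is reflexive — valid.
(C) ⟨R⟩ψ → [R]⟨R⟩ψ is axiom 5; it is valid on a frame exactly when R is euclidean. R is not euclidean, so not valid.
(D) ⟨R⟩[R]ψ → ψ is the dual of axiom B; it is valid on a frame exactly when R is symmetric. R is not symmetric, so not valid.

A, B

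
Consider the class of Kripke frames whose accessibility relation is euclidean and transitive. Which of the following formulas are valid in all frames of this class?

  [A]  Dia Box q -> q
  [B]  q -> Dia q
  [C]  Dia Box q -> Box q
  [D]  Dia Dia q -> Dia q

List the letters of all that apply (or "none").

(A) the dual of axiom B: valid iff R is symmetric. Such an R need not be symmetric — not valid.
(B) the dual of axiom T: valid iff R is reflexive. Such an R need not be reflexive — not valid.
(C) Dia Box q -> Box q is the dual of axiom 5; it is valid on a frame exactly when R is euclidean. Every such R is euclidean, so valid.
(D) Dia Dia q -> Dia q is the dual of axiom 4; it is valid on a frame exactly when R is transitive. Every such R is transitive, so valid.

C, D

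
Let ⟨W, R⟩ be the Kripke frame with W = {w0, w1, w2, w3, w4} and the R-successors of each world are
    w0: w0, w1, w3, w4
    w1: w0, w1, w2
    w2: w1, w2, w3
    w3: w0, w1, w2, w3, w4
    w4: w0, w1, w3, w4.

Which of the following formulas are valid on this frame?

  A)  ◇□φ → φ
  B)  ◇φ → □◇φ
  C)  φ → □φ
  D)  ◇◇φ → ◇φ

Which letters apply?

R is not symmetric: w3 R w1 but not w1 R w3.
R is not transitive: w0 R w1 and w1 R w2 but not w0 R w2.
R is not euclidean: w0 R w1 and w0 R w3 but not w1 R w3.
R is not a subset of the identity: w0 R w1 with w0 ≠ w1.
(A) ◇□φ → φ is the dual of axiom B, which corresponds to symmetry. R is not symmetric — not valid.
(B) ◇φ → □◇φ (axiom 5) characterises the euclidean frames. R is not euclidean — not valid.
(C) φ → □φ is valid only on frames where every R-edge is a self-loop. Here R ⊄ identity — not valid.
(D) ◇◇φ → ◇φ is the dual of axiom 4, which corresponds to transitivity. R is not transitive — not valid.

none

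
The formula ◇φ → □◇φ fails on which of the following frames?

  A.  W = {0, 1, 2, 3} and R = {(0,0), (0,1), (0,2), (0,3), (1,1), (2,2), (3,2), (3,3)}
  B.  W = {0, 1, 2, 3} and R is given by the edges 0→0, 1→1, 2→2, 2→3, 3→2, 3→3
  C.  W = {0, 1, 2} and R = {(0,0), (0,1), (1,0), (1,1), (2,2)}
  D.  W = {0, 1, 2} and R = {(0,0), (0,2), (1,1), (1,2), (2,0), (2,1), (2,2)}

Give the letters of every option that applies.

A, D

The schema ◇φ → □◇φ is axiom 5; it is valid on a frame iff R is euclidean.
(A) R is not euclidean (0 R 1 and 0 R 0 but not 1 R 0), so the schema fails here.
(B) R is euclidean (any two R-successors of the same world are R-related), so the schema is valid here.
(C) R is euclidean (any two R-successors of the same world are R-related), so the schema is valid here.
(D) R is not euclidean (2 R 0 and 2 R 1 but not 0 R 1), so the schema fails here.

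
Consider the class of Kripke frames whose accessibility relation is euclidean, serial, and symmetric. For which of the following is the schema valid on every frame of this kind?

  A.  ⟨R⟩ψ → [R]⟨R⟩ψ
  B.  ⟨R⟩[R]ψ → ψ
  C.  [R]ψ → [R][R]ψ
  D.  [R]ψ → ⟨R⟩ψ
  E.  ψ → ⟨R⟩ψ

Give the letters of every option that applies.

A, B, C, D, E

Serial, symmetric and euclidean together give transitive (from symmetry + euclidean) and then reflexive; the relation is an equivalence.
(A) axiom 5: valid iff R is euclidean. Every such R is euclidean — valid.
(B) the dual of axiom B: valid iff R is symmetric. Every such R is symmetric — valid.
(C) axiom 4: valid iff R is transitive. Every such R is transitive — valid.
(D) axiom D: valid iff R is serial. Every such R is serial — valid.
(E) ψ → ⟨R⟩ψ (the dual of axiom T) characterises the reflexive frames. Every such R is reflexive — valid.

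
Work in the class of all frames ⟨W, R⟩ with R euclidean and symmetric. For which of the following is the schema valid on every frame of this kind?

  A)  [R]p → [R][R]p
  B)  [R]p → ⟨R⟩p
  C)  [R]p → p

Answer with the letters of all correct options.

A symmetric euclidean relation is transitive (uRv and vRw give vRu by symmetry, then uRw by the euclidean condition, applied at v).
(A) axiom 4: valid iff R is transitive. Every such R is transitive — valid.
(B) [R]p → ⟨R⟩p is axiom D; it is valid on a frame exactly when R is serial. Such an R need not be serial, so not valid.
(C) axiom T: valid iff R is reflexive. Such an R need not be reflexive — not valid.

A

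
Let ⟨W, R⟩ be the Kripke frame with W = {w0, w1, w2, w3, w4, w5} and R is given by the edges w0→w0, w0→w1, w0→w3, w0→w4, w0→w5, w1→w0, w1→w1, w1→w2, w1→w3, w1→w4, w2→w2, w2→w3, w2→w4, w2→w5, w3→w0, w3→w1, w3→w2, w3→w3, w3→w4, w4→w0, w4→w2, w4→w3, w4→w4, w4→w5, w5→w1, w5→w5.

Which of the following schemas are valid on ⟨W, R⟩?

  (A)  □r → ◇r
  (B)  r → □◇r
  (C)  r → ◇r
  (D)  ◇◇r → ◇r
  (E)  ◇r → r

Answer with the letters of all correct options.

A, C

R is reflexive: each world relates to itself.
R is not symmetric: w0 R w5 but not w5 R w0.
R is not transitive: w0 R w1 and w1 R w2 but not w0 R w2.
R is serial: every world has an R-successor.
R is not a subset of the identity: w0 R w1 with w0 ≠ w1.
(A) □r → ◇r is axiom D, which corresponds to seriality. R is serial — valid.
(B) r → □◇r is axiom B; it is valid on a frame exactly when R is symmetric. R is not symmetric, so not valid.
(C) r → ◇r is the dual of axiom T, which corresponds to reflexivity. R is reflexive — valid.
(D) ◇◇r → ◇r is the dual of axiom 4, which corresponds to transitivity. R is not transitive — not valid.
(E) ◇r → r is the converse of T; it holds exactly when R ⊆ identity. Here R ⊄ identity — not valid.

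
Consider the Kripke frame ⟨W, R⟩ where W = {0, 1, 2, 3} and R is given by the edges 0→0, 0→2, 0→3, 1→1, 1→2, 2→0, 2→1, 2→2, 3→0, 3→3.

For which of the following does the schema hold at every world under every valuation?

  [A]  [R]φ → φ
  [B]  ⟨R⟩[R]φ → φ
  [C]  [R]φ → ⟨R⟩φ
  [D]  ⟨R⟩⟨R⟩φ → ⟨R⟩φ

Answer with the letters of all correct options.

A, B, C

R is reflexive: each world relates to itself.
R is symmetric: every R-edge is matched by its reverse.
R is not transitive: 0 R 2 and 2 R 1 but not 0 R 1.
R is serial: every world has an R-successor.
(A) [R]φ → φ is axiom T, which corresponds to reflexivity. R is reflexive — valid.
(B) ⟨R⟩[R]φ → φ is the dual of axiom B, which corresponds to symmetry. R is symmetric — valid.
(C) axiom D: valid iff R is serial. R is serial — valid.
(D) ⟨R⟩⟨R⟩φ → ⟨R⟩φ is the dual of axiom 4; it is valid on a frame exactly when R is transitive. R is not transitive, so not valid.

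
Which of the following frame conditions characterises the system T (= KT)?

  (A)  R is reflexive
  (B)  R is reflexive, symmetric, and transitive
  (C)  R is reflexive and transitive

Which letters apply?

A

(A) T (= KT) is sound and complete for exactly this class.
(B) this class determines S5, not T (= KT).
(C) this class determines S4, not T (= KT).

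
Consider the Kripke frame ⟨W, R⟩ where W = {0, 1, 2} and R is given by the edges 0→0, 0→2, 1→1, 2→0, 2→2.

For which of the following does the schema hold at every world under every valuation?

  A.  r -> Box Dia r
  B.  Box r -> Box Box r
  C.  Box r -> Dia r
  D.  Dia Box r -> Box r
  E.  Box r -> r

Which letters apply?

R is reflexive: each world relates to itself.
R is symmetric: every R-edge is matched by its reverse.
R is transitive: R is closed under composition.
R is euclidean: any two R-successors of the same world are R-related.
R is serial: every world has an R-successor.
(A) axiom B: valid iff R is symmetric. R is symmetric — valid.
(B) Box r -> Box Box r (axiom 4) characterises the transitive frames. R is transitive — valid.
(C) axiom D: valid iff R is serial. R is serial — valid.
(D) Dia Box r -> Box r is the dual of axiom 5, which corresponds to the euclidean property. R is euclidean — valid.
(E) Box r -> r is axiom T, which corresponds to reflexivity. R is reflexive — valid.

A, B, C, D, E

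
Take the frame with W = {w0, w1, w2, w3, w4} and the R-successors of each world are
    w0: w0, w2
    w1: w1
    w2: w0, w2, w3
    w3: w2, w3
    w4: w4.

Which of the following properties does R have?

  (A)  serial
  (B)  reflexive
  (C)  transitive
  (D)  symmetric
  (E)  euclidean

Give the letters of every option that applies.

(A) serial: every world has an R-successor.
(B) reflexive: each world relates to itself.
(C) not transitive: w0 R w2 and w2 R w3 but not w0 R w3.
(D) symmetric: every R-edge is matched by its reverse.
(E) not euclidean: w2 R w0 and w2 R w3 but not w0 R w3.

A, B, D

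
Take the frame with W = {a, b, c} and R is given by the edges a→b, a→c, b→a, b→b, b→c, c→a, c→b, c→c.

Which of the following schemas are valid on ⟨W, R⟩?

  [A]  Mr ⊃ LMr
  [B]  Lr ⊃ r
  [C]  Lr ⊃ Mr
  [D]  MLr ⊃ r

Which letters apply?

C, D

R is not reflexive: not a R a.
R is symmetric: every R-edge is matched by its reverse.
R is not euclidean: b R a and b R a but not a R a.
R is serial: every world has an R-successor.
(A) Mr ⊃ LMr (axiom 5) characterises the euclidean frames. R is not euclidean — not valid.
(B) Lr ⊃ r (axiom T) characterises the reflexive frames. R is not reflexive — not valid.
(C) Lr ⊃ Mr is axiom D, which corresponds to seriality. R is serial — valid.
(D) MLr ⊃ r (the dual of axiom B) characterises the symmetric frames. R is symmetric — valid.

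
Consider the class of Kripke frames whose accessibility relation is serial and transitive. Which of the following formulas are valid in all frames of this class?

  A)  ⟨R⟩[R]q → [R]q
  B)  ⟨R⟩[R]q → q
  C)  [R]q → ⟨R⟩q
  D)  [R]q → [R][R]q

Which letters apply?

(A) the dual of axiom 5: valid iff R is euclidean. Such an R need not be euclidean — not valid.
(B) the dual of axiom B: valid iff R is symmetric. Such an R need not be symmetric — not valid.
(C) axiom D: valid iff R is serial. Every such R is serial — valid.
(D) axiom 4: valid iff R is transitive. Every such R is transitive — valid.

C, D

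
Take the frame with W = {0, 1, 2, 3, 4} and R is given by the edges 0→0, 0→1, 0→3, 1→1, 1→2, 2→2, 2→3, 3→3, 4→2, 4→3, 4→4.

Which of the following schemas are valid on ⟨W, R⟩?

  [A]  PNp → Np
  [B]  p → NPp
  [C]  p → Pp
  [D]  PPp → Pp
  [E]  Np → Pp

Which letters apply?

C, E

R is reflexive: each world relates to itself.
R is not symmetric: 0 R 1 but not 1 R 0.
R is not transitive: 0 R 1 and 1 R 2 but not 0 R 2.
R is not euclidean: 0 R 1 and 0 R 0 but not 1 R 0.
R is serial: every world has an R-successor.
(A) the dual of axiom 5: valid iff R is euclidean. R is not euclidean — not valid.
(B) axiom B: valid iff R is symmetric. R is not symmetric — not valid.
(C) p → Pp is the dual of axiom T; it is valid on a frame exactly when R is reflexive. R is reflexive, so valid.
(D) the dual of axiom 4: valid iff R is transitive. R is not transitive — not valid.
(E) axiom D: valid iff R is serial. R is serial — valid.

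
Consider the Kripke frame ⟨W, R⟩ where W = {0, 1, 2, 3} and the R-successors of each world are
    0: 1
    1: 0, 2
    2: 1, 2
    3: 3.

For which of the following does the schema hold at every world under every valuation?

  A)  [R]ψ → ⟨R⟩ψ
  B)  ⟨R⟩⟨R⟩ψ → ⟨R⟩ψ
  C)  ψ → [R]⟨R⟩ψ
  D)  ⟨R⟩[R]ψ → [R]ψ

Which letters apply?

R is symmetric: every R-edge is matched by its reverse.
R is not transitive: 0 R 1 and 1 R 0 but not 0 R 0.
R is not euclidean: 1 R 0 and 1 R 2 but not 0 R 2.
R is serial: every world has an R-successor.
(A) [R]ψ → ⟨R⟩ψ (axiom D) characterises the serial frames. R is serial — valid.
(B) ⟨R⟩⟨R⟩ψ → ⟨R⟩ψ (the dual of axiom 4) characterises the transitive frames. R is not transitive — not valid.
(C) axiom B: valid iff R is symmetric. R is symmetric — valid.
(D) ⟨R⟩[R]ψ → [R]ψ is the dual of axiom 5; it is valid on a frame exactly when R is euclidean. R is not euclidean, so not valid.

A, C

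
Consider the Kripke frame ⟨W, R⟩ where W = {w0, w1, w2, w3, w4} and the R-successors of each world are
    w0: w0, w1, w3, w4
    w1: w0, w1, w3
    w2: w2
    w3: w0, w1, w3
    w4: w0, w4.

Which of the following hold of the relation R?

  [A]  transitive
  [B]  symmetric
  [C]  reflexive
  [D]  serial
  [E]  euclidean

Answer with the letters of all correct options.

(A) not transitive: w1 R w0 and w0 R w4 but not w1 R w4.
(B) symmetric: every R-edge is matched by its reverse.
(C) reflexive: each world relates to itself.
(D) serial: every world has an R-successor.
(E) not euclidean: w0 R w1 and w0 R w4 but not w1 R w4.

B, C, D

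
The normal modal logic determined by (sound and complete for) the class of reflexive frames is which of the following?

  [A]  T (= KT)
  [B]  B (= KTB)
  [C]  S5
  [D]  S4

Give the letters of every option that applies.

(A) T (= KT) is determined by exactly this class.
(B) B (= KTB) is determined by the class of reflexive and symmetric frames.
(C) S5 is determined by the class of reflexive, symmetric, and transitive frames.
(D) S4 is determined by the class of reflexive and transitive frames.

A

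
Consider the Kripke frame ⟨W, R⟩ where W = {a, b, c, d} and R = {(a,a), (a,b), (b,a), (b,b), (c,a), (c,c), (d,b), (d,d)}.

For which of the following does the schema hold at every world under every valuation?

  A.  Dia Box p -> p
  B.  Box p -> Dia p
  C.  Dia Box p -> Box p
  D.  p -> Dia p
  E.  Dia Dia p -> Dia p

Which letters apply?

R is reflexive: each world relates to itself.
R is not symmetric: c R a but not a R c.
R is not transitive: c R a and a R b but not c R b.
R is not euclidean: c R a and c R c but not a R c.
R is serial: every world has an R-successor.
(A) Dia Box p -> p is the dual of axiom B; it is valid on a frame exactly when R is symmetric. R is not symmetric, so not valid.
(B) Box p -> Dia p is axiom D; it is valid on a frame exactly when R is serial. R is serial, so valid.
(C) the dual of axiom 5: valid iff R is euclidean. R is not euclidean — not valid.
(D) p -> Dia p (the dual of axiom T) characterises the reflexive frames. R is reflexive — valid.
(E) Dia Dia p -> Dia p is the dual of axiom 4; it is valid on a frame exactly when R is transitive. R is not transitive, so not valid.

B, D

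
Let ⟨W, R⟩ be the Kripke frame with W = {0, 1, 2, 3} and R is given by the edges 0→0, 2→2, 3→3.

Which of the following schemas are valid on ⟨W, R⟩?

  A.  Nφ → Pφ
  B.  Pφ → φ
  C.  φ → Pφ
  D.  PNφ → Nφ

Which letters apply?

B, D

R is not reflexive: not 1 R 1.
R is euclidean: any two R-successors of the same world are R-related.
R is not serial: 1 has no R-successor.
R is a subset of the identity: every R-edge is a self-loop.
(A) Nφ → Pφ is axiom D, which corresponds to seriality. R is not serial — not valid.
(B) Pφ → φ (the converse of T) corresponds to R being a subset of the identity. Here R ⊆ identity, so valid.
(C) φ → Pφ (the dual of axiom T) characterises the reflexive frames. R is not reflexive — not valid.
(D) PNφ → Nφ is the dual of axiom 5, which corresponds to the euclidean property. R is euclidean — valid.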